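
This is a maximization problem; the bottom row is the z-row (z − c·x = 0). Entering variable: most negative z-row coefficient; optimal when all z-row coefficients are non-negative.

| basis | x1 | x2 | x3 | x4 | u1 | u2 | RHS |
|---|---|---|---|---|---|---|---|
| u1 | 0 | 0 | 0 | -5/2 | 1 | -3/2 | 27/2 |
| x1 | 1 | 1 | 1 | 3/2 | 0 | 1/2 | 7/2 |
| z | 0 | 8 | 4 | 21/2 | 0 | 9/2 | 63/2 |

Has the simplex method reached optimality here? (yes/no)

yes

Every z-row coefficient is ≥ 0, so the tableau is optimal.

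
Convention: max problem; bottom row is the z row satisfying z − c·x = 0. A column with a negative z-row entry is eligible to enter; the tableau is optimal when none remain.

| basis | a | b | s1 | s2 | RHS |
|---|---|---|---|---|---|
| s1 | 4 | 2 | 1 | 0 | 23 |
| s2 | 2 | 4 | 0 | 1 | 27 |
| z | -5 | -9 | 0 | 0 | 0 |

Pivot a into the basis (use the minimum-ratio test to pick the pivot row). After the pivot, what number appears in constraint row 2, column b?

Ratio test on column a — row 1: 23/4 = 23/4; row 2: 27/2 = 27/2. Minimum is 23/4 at row 1 (s1 leaves); pivot element 4.
Divide row 1 by 4; eliminate column a from the other rows.
Row 2 update in column b: 4 − 2·(1/2) = 3.

3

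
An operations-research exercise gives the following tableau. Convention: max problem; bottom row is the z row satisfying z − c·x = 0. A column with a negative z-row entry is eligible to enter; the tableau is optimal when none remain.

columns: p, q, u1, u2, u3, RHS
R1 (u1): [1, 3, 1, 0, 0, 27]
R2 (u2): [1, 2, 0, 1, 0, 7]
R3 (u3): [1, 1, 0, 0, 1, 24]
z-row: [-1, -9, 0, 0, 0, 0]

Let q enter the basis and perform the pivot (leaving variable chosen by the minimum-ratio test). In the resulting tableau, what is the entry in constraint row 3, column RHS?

Ratio test on column q — row 1: 27/3 = 9; row 2: 7/2 = 7/2; row 3: 24/1 = 24. Minimum is 7/2 at row 2 (u2 leaves); pivot element 2.
Divide row 2 by 2; eliminate column q from the other rows.
Row 3 update in column RHS: 24 − 1·(7/2) = 41/2.

41/2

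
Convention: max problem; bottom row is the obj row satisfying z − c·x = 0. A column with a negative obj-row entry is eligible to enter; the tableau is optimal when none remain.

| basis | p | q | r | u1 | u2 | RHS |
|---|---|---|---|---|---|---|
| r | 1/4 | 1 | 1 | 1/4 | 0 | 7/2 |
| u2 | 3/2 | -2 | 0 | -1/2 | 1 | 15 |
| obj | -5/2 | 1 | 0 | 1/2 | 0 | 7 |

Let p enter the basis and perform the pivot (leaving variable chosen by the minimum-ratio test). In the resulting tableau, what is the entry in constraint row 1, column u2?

Ratio test on column p — row 1: (7/2)/(1/4) = 14; row 2: 15/(3/2) = 10. Minimum is 10 at row 2 (u2 leaves); pivot element 3/2.
Divide row 2 by 3/2; eliminate column p from the other rows.
Row 1 update in column u2: 0 − (1/4)·(2/3) = -1/6.

-1/6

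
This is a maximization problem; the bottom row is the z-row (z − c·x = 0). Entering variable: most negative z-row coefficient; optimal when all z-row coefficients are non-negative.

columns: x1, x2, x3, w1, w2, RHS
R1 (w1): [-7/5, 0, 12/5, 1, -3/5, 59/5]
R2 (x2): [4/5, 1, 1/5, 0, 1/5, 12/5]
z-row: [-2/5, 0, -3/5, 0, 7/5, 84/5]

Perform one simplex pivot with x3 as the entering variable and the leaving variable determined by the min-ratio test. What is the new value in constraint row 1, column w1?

5/12

Ratio test on column x3 — row 1: (59/5)/(12/5) = 59/12; row 2: (12/5)/(1/5) = 12. Minimum is 59/12 at row 1 (w1 leaves); pivot element 12/5.
Divide row 1 by 12/5; eliminate column x3 from the other rows.
In the new row 1, the w1 entry is the old entry divided by the pivot: 1/(12/5) = 5/12.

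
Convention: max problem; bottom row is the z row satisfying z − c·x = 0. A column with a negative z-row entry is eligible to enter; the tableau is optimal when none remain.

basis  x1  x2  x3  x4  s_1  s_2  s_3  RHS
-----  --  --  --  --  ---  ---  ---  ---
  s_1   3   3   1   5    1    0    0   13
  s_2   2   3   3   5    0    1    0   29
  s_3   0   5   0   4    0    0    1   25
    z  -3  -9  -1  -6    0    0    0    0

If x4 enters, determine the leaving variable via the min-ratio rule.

Column x4 entries and ratios — s_1: 13/5 = 13/5; s_2: 29/5 = 29/5; s_3: 25/4 = 25/4.
Smallest ratio is 13/5 in the row of s_1, so s_1 leaves.

s_1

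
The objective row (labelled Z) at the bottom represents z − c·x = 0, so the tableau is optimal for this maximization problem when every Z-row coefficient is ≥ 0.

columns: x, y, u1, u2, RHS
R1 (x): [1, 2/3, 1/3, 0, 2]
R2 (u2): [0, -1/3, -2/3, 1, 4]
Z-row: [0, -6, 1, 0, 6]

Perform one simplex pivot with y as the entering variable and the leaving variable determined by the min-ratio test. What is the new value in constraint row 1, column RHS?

3

Ratio test on column y — row 1: 2/(2/3) = 3; row 2: entry -1/3 ≤ 0. Minimum is 3 at row 1 (x leaves); pivot element 2/3.
Divide row 1 by 2/3; eliminate column y from the other rows.
In the new row 1, the RHS entry is the old entry divided by the pivot: 2/(2/3) = 3.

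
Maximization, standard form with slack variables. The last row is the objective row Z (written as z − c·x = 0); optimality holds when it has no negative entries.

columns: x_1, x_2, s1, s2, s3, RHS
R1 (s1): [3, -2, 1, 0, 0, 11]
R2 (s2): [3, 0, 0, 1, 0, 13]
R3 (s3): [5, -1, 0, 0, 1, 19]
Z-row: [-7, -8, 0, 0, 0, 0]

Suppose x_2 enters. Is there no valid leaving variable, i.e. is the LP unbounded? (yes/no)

yes

Every constraint-row entry in column x_2 is ≤ 0, so increasing x_2 is unbounded.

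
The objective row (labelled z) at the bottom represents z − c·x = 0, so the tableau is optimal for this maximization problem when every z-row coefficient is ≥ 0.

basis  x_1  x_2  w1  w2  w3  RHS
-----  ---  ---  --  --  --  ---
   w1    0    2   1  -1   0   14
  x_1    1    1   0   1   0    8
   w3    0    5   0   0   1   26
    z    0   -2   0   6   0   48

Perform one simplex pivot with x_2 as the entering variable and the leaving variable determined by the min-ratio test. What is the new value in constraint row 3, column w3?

1/5

Ratio test on column x_2 — row 1: 14/2 = 7; row 2: 8/1 = 8; row 3: 26/5 = 26/5. Minimum is 26/5 at row 3 (w3 leaves); pivot element 5.
Divide row 3 by 5; eliminate column x_2 from the other rows.
In the new row 3, the w3 entry is the old entry divided by the pivot: 1/5 = 1/5.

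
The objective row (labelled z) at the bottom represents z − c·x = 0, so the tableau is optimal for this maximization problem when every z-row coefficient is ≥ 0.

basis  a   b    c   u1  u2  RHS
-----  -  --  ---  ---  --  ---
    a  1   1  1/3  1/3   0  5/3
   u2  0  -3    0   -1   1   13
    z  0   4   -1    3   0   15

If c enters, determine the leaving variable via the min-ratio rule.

a

Column c entries and ratios — a: (5/3)/(1/3) = 5; u2: 0 ≤ 0, skip.
Smallest ratio is 5 in the row of a, so a leaves.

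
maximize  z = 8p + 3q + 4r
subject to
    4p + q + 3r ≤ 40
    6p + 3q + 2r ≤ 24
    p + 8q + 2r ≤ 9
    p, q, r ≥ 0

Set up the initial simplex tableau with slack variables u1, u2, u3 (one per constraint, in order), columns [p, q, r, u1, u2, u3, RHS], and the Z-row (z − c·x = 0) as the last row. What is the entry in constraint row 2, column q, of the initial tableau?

3

Constraint 2 has coefficient 3 on q.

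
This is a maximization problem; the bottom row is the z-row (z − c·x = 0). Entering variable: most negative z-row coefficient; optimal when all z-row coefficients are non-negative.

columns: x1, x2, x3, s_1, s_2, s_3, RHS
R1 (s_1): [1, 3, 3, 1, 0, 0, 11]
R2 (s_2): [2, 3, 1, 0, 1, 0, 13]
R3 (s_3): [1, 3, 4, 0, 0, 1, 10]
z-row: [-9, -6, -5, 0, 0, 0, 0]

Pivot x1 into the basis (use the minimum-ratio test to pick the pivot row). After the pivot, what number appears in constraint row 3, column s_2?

-1/2

Ratio test on column x1 — row 1: 11/1 = 11; row 2: 13/2 = 13/2; row 3: 10/1 = 10. Minimum is 13/2 at row 2 (s_2 leaves); pivot element 2.
Divide row 2 by 2; eliminate column x1 from the other rows.
Row 3 update in column s_2: 0 − 1·(1/2) = -1/2.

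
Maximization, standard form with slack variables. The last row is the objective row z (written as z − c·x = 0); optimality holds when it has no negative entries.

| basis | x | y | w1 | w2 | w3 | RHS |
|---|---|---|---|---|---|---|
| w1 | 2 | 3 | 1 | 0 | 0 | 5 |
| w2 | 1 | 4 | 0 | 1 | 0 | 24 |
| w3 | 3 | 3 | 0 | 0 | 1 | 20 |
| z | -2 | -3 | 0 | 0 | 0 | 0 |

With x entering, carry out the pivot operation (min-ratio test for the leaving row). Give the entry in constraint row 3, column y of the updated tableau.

-3/2

Ratio test on column x — row 1: 5/2 = 5/2; row 2: 24/1 = 24; row 3: 20/3 = 20/3. Minimum is 5/2 at row 1 (w1 leaves); pivot element 2.
Divide row 1 by 2; eliminate column x from the other rows.
Row 3 update in column y: 3 − 3·(3/2) = -3/2.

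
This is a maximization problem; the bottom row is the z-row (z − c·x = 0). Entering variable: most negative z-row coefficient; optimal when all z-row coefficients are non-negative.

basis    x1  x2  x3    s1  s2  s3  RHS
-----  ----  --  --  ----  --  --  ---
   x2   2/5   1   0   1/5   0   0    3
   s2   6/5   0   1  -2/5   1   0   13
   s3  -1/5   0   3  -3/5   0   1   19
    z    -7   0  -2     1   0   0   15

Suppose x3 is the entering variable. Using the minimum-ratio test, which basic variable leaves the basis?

s3

Column x3 entries and ratios — x2: 0 ≤ 0, skip; s2: 13/1 = 13; s3: 19/3 = 19/3.
Smallest ratio is 19/3 in the row of s3, so s3 leaves.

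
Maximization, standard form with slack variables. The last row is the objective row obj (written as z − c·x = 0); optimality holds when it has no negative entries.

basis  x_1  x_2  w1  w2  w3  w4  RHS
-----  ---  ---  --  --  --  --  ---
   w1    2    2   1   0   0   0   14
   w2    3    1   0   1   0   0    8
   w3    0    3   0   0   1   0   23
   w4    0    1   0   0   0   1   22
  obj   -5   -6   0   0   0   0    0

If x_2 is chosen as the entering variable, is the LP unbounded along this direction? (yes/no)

Column x_2 has positive entries in row(s) 1, 2, 3, 4, so the ratio test bounds it — not unbounded.

no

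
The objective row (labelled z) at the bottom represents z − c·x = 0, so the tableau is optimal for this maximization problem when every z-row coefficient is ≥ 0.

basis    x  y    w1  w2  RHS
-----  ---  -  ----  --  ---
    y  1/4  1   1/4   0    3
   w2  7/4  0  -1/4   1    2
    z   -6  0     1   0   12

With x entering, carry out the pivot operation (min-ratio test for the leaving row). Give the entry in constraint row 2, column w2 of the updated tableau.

4/7

Ratio test on column x — row 1: 3/(1/4) = 12; row 2: 2/(7/4) = 8/7. Minimum is 8/7 at row 2 (w2 leaves); pivot element 7/4.
Divide row 2 by 7/4; eliminate column x from the other rows.
In the new row 2, the w2 entry is the old entry divided by the pivot: 1/(7/4) = 4/7.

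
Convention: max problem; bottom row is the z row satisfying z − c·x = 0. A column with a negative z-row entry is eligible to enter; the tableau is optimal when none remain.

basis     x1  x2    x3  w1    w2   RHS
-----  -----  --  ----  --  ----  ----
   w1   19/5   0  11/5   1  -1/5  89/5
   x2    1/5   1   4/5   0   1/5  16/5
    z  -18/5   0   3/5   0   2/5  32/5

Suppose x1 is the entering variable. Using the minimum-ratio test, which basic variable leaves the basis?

w1

Column x1 entries and ratios — w1: (89/5)/(19/5) = 89/19; x2: (16/5)/(1/5) = 16.
Smallest ratio is 89/19 in the row of w1, so w1 leaves.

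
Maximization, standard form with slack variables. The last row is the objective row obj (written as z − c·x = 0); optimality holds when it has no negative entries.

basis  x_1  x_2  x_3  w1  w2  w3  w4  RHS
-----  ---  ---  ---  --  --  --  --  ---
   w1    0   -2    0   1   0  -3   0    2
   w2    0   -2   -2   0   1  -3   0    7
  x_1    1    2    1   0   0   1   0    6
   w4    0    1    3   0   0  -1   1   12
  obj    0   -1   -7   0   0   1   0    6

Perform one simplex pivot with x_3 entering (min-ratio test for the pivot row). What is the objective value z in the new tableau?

34

Ratio test on column x_3 — row 1: entry 0 ≤ 0; row 2: entry -2 ≤ 0; row 3: 6/1 = 6; row 4: 12/3 = 4. Minimum is 4 at row 4 (w4 leaves); pivot element 3.
Pivot on row 4; the obj-row RHS becomes 6 − (-7)·4 = 34.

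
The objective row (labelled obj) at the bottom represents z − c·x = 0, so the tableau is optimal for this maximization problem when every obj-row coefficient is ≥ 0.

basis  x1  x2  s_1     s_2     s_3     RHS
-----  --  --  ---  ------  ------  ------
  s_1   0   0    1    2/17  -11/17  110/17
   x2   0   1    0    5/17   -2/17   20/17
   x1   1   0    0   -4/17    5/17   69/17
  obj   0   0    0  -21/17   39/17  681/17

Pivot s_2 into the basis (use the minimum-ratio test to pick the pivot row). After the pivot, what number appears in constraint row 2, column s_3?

Ratio test on column s_2 — row 1: (110/17)/(2/17) = 55; row 2: (20/17)/(5/17) = 4; row 3: entry -4/17 ≤ 0. Minimum is 4 at row 2 (x2 leaves); pivot element 5/17.
Divide row 2 by 5/17; eliminate column s_2 from the other rows.
In the new row 2, the s_3 entry is the old entry divided by the pivot: (-2/17)/(5/17) = -2/5.

-2/5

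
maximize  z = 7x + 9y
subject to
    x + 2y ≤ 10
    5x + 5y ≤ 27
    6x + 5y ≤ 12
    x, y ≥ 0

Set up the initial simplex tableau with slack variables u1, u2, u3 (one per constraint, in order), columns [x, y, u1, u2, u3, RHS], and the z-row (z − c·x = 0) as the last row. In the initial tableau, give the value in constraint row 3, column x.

6

Constraint 3 has coefficient 6 on x.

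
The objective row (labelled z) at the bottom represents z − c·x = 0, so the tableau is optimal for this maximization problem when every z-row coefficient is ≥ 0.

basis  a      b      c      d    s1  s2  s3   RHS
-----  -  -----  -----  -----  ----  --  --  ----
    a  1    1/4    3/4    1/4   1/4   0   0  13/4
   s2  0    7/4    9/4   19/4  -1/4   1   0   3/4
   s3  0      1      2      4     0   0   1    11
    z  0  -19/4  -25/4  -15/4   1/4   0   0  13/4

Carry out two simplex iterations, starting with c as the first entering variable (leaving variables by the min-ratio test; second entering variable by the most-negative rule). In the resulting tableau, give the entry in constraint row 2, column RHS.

Ratio test on column c — row 1: (13/4)/(3/4) = 13/3; row 2: (3/4)/(9/4) = 1/3; row 3: 11/2 = 11/2. Minimum is 1/3 at row 2 (s2 leaves); pivot element 9/4.
Divide row 2 by 9/4; eliminate column c from the other rows.
Second iteration: most negative z-row entry is -4/9 in column s1, so s1 enters.
Ratio test on column s1 — row 1: 3/(1/3) = 9; row 2: entry -1/9 ≤ 0; row 3: (31/3)/(2/9) = 93/2. Minimum is 9 at row 1 (a leaves); pivot element 1/3.
Divide row 1 by 1/3; eliminate column s1 from the other rows.
After both pivots, the entry at constraint row 2, column RHS is 4/3.

4/3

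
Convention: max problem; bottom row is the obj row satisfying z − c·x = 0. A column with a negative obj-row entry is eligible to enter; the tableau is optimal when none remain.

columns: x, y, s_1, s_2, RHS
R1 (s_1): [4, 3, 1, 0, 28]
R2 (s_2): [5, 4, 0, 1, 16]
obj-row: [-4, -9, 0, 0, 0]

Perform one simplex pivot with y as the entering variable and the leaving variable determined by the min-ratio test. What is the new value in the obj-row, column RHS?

36

Ratio test on column y — row 1: 28/3 = 28/3; row 2: 16/4 = 4. Minimum is 4 at row 2 (s_2 leaves); pivot element 4.
Divide row 2 by 4; eliminate column y from the other rows.
obj-row update in column RHS: 0 − (-9)·4 = 36.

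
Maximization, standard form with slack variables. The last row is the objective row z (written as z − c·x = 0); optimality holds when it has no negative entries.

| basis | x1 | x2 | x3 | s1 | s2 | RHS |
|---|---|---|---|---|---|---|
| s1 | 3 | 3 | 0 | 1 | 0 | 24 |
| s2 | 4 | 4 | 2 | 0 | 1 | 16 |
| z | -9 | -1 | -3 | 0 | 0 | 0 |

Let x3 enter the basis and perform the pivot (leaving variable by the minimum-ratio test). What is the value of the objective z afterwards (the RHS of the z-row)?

Ratio test on column x3 — row 1: entry 0 ≤ 0; row 2: 16/2 = 8. Minimum is 8 at row 2 (s2 leaves); pivot element 2.
Pivot on row 2; the z-row RHS becomes 0 − (-3)·8 = 24.

24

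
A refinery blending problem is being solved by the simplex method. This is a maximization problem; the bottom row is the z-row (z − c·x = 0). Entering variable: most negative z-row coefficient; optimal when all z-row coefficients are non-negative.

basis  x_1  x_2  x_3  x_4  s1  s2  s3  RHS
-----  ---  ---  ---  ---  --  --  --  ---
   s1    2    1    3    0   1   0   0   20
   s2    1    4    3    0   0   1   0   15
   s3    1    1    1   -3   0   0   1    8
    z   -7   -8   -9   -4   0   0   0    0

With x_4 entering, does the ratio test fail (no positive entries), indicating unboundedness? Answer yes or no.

yes

Every constraint-row entry in column x_4 is ≤ 0, so increasing x_4 is unbounded.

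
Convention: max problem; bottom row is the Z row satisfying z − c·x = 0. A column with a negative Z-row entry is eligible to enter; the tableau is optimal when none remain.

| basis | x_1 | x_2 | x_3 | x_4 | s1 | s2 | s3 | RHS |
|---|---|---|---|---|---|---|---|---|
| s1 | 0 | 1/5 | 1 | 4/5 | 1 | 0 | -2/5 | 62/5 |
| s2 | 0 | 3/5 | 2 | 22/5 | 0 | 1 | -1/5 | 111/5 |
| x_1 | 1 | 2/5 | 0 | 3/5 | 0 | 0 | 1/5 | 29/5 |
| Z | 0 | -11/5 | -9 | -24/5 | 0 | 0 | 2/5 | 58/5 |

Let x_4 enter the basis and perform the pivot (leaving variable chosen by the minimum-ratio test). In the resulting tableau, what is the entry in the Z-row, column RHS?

Ratio test on column x_4 — row 1: (62/5)/(4/5) = 31/2; row 2: (111/5)/(22/5) = 111/22; row 3: (29/5)/(3/5) = 29/3. Minimum is 111/22 at row 2 (s2 leaves); pivot element 22/5.
Divide row 2 by 22/5; eliminate column x_4 from the other rows.
Z-row update in column RHS: 58/5 − (-24/5)·(111/22) = 394/11.

394/11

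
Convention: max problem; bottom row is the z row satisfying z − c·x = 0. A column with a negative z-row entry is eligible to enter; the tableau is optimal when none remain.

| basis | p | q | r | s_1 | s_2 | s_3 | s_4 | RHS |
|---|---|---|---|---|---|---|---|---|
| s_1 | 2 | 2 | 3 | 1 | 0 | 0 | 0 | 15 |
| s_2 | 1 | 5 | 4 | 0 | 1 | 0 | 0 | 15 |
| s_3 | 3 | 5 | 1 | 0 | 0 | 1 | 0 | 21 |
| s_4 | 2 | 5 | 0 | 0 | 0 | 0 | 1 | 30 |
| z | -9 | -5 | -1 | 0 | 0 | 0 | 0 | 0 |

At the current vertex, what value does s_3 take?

s_3 is basic (row 3); its value is the RHS of that row, 21.

21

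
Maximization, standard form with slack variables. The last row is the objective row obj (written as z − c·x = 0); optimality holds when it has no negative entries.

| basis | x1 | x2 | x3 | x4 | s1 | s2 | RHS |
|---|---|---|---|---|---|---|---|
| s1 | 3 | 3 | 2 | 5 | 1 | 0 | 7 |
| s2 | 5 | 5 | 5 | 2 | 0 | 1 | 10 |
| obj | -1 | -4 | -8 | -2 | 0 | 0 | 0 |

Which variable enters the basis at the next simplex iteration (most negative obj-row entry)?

x3

Negative obj-row entries: x1: -1, x2: -4, x3: -8, x4: -2.
The most negative is -8 in column x3, so x3 enters.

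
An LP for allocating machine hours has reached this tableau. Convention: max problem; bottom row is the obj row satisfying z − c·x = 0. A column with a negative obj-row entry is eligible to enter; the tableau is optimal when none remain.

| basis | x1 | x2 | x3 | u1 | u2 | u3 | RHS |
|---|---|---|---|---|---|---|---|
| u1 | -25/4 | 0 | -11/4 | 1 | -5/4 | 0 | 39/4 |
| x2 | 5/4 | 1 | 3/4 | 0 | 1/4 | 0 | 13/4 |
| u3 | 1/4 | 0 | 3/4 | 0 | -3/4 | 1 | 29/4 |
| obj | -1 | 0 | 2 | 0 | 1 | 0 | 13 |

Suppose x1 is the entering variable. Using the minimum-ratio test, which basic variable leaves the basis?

x2

Column x1 entries and ratios — u1: -25/4 ≤ 0, skip; x2: (13/4)/(5/4) = 13/5; u3: (29/4)/(1/4) = 29.
Smallest ratio is 13/5 in the row of x2, so x2 leaves.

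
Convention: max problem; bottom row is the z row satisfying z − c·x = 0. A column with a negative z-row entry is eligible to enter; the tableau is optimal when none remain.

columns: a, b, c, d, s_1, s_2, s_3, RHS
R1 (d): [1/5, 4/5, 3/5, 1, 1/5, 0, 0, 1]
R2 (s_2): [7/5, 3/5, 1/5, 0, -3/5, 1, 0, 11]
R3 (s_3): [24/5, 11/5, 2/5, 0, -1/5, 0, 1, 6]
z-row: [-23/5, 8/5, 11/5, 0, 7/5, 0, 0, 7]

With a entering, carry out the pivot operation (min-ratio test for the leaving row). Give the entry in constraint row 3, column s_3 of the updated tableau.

5/24

Ratio test on column a — row 1: 1/(1/5) = 5; row 2: 11/(7/5) = 55/7; row 3: 6/(24/5) = 5/4. Minimum is 5/4 at row 3 (s_3 leaves); pivot element 24/5.
Divide row 3 by 24/5; eliminate column a from the other rows.
In the new row 3, the s_3 entry is the old entry divided by the pivot: 1/(24/5) = 5/24.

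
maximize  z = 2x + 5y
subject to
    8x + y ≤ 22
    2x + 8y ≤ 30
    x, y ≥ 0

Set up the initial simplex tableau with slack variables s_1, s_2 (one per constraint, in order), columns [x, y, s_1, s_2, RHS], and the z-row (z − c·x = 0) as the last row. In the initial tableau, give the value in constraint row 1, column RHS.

The RHS of constraint 1 is b_1 = 22.

22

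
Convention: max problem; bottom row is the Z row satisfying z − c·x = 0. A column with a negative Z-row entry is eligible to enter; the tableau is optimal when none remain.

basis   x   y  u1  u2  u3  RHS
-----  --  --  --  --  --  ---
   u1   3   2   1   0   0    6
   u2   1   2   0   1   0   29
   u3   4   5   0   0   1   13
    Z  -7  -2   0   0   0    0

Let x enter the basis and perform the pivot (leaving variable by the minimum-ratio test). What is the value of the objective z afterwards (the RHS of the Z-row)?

Ratio test on column x — row 1: 6/3 = 2; row 2: 29/1 = 29; row 3: 13/4 = 13/4. Minimum is 2 at row 1 (u1 leaves); pivot element 3.
Pivot on row 1; the Z-row RHS becomes 0 − (-7)·2 = 14.

14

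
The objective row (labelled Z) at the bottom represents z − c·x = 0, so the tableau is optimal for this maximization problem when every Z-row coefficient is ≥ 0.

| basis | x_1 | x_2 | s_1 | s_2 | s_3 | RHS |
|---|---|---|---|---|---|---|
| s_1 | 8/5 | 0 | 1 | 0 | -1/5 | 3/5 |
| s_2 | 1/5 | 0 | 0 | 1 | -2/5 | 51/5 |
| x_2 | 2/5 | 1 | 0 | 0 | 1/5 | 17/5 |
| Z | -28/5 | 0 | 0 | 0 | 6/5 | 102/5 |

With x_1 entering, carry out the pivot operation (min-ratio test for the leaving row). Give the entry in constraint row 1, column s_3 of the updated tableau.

Ratio test on column x_1 — row 1: (3/5)/(8/5) = 3/8; row 2: (51/5)/(1/5) = 51; row 3: (17/5)/(2/5) = 17/2. Minimum is 3/8 at row 1 (s_1 leaves); pivot element 8/5.
Divide row 1 by 8/5; eliminate column x_1 from the other rows.
In the new row 1, the s_3 entry is the old entry divided by the pivot: (-1/5)/(8/5) = -1/8.

-1/8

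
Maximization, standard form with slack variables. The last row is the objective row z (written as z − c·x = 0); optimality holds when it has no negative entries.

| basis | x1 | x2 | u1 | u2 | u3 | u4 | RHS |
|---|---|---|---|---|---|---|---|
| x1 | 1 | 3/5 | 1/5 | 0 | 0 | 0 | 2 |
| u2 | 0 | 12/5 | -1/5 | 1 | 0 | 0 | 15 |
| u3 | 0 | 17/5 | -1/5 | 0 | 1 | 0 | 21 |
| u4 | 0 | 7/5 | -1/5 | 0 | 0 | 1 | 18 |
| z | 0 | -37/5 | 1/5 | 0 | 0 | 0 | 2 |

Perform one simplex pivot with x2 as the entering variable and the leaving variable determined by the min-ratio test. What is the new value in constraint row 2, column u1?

Ratio test on column x2 — row 1: 2/(3/5) = 10/3; row 2: 15/(12/5) = 25/4; row 3: 21/(17/5) = 105/17; row 4: 18/(7/5) = 90/7. Minimum is 10/3 at row 1 (x1 leaves); pivot element 3/5.
Divide row 1 by 3/5; eliminate column x2 from the other rows.
Row 2 update in column u1: -1/5 − (12/5)·(1/3) = -1.

-1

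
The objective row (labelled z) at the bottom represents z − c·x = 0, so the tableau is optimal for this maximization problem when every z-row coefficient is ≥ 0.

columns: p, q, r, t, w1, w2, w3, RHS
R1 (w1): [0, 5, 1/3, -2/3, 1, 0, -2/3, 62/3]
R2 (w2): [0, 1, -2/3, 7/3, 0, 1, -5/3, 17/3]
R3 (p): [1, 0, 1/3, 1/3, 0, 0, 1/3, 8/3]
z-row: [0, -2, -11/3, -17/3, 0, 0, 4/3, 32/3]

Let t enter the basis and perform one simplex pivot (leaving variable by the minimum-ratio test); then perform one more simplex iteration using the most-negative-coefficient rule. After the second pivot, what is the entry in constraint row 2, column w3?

-1/3

Ratio test on column t — row 1: entry -2/3 ≤ 0; row 2: (17/3)/(7/3) = 17/7; row 3: (8/3)/(1/3) = 8. Minimum is 17/7 at row 2 (w2 leaves); pivot element 7/3.
Divide row 2 by 7/3; eliminate column t from the other rows.
Second iteration: most negative z-row entry is -37/7 in column r, so r enters.
Ratio test on column r — row 1: (156/7)/(1/7) = 156; row 2: entry -2/7 ≤ 0; row 3: (13/7)/(3/7) = 13/3. Minimum is 13/3 at row 3 (p leaves); pivot element 3/7.
Divide row 3 by 3/7; eliminate column r from the other rows.
After both pivots, the entry at constraint row 2, column w3 is -1/3.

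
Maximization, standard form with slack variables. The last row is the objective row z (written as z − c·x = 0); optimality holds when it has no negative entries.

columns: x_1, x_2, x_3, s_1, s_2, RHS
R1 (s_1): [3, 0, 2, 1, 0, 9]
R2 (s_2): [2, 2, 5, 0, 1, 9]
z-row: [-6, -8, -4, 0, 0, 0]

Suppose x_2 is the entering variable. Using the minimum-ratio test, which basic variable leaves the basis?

Column x_2 entries and ratios — s_1: 0 ≤ 0, skip; s_2: 9/2 = 9/2.
Smallest ratio is 9/2 in the row of s_2, so s_2 leaves.

s_2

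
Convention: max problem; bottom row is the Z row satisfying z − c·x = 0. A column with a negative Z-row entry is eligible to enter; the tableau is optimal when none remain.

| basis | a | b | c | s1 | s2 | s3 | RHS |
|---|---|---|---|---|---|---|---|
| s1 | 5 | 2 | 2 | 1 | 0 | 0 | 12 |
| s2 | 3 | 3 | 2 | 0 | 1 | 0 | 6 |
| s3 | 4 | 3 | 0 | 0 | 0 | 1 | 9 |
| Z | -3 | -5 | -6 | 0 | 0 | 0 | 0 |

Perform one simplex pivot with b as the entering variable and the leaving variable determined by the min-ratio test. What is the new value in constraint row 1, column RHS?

Ratio test on column b — row 1: 12/2 = 6; row 2: 6/3 = 2; row 3: 9/3 = 3. Minimum is 2 at row 2 (s2 leaves); pivot element 3.
Divide row 2 by 3; eliminate column b from the other rows.
Row 1 update in column RHS: 12 − 2·2 = 8.

8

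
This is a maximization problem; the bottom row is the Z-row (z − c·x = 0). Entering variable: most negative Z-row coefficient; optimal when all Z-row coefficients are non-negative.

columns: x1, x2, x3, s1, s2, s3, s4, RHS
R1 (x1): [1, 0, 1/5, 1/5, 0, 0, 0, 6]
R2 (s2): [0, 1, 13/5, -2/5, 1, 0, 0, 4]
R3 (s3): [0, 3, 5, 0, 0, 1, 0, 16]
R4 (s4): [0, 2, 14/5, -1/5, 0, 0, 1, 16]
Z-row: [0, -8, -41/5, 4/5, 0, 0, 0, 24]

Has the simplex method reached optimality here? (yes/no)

no

The Z-row has a negative entry -41/5 in column x3, so it is not optimal.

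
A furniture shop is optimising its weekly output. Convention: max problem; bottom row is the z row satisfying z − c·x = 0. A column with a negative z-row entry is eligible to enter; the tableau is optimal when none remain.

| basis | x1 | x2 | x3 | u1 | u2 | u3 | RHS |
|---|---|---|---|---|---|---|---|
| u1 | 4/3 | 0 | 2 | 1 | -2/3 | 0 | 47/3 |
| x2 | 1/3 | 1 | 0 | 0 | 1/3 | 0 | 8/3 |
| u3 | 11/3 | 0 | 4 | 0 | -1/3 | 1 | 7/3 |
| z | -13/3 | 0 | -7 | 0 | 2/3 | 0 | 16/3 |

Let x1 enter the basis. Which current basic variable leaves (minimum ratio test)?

u3

Column x1 entries and ratios — u1: (47/3)/(4/3) = 47/4; x2: (8/3)/(1/3) = 8; u3: (7/3)/(11/3) = 7/11.
Smallest ratio is 7/11 in the row of u3, so u3 leaves.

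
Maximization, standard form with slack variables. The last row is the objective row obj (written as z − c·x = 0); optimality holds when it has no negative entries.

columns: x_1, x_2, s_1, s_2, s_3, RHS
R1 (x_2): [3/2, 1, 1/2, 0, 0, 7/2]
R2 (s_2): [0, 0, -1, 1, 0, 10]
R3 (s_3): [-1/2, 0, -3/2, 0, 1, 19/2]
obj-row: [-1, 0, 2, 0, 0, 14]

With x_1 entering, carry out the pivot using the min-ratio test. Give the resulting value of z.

49/3

Ratio test on column x_1 — row 1: (7/2)/(3/2) = 7/3; row 2: entry 0 ≤ 0; row 3: entry -1/2 ≤ 0. Minimum is 7/3 at row 1 (x_2 leaves); pivot element 3/2.
Pivot on row 1; the obj-row RHS becomes 14 − (-1)·(7/3) = 49/3.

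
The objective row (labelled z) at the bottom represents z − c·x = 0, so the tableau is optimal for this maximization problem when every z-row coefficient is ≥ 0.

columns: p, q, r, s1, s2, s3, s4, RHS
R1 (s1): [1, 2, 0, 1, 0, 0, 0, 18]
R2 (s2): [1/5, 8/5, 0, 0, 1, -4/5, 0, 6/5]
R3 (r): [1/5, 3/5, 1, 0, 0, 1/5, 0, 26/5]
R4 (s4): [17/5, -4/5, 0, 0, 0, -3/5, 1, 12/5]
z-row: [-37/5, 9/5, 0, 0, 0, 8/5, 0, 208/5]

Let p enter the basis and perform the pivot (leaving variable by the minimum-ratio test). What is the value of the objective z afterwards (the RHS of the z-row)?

Ratio test on column p — row 1: 18/1 = 18; row 2: (6/5)/(1/5) = 6; row 3: (26/5)/(1/5) = 26; row 4: (12/5)/(17/5) = 12/17. Minimum is 12/17 at row 4 (s4 leaves); pivot element 17/5.
Pivot on row 4; the z-row RHS becomes 208/5 − (-37/5)·(12/17) = 796/17.

796/17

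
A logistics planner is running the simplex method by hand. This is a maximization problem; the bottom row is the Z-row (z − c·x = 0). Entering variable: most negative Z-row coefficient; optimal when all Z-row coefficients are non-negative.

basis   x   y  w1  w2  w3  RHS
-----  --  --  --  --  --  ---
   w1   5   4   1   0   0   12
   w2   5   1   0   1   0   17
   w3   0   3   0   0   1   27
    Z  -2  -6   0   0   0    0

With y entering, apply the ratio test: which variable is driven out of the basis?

Column y entries and ratios — w1: 12/4 = 3; w2: 17/1 = 17; w3: 27/3 = 9.
Smallest ratio is 3 in the row of w1, so w1 leaves.

w1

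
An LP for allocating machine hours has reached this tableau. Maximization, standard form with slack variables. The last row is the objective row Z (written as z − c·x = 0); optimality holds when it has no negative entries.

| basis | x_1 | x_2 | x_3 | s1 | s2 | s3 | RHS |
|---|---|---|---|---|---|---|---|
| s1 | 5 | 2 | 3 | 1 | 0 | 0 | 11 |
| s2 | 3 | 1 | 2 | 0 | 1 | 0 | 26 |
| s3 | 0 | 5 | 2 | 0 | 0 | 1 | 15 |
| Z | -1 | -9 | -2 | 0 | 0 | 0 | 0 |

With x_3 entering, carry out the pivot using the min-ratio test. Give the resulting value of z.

Ratio test on column x_3 — row 1: 11/3 = 11/3; row 2: 26/2 = 13; row 3: 15/2 = 15/2. Minimum is 11/3 at row 1 (s1 leaves); pivot element 3.
Pivot on row 1; the Z-row RHS becomes 0 − (-2)·(11/3) = 22/3.

22/3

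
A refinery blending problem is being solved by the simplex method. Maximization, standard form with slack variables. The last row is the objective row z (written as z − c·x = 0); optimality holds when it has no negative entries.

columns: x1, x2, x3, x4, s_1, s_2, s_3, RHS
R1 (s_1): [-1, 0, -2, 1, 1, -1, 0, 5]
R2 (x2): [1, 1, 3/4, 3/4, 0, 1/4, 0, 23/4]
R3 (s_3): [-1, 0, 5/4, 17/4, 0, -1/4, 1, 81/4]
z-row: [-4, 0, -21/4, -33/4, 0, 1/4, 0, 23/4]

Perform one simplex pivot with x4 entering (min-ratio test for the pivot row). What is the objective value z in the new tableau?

Ratio test on column x4 — row 1: 5/1 = 5; row 2: (23/4)/(3/4) = 23/3; row 3: (81/4)/(17/4) = 81/17. Minimum is 81/17 at row 3 (s_3 leaves); pivot element 17/4.
Pivot on row 3; the z-row RHS becomes 23/4 − (-33/4)·(81/17) = 766/17.

766/17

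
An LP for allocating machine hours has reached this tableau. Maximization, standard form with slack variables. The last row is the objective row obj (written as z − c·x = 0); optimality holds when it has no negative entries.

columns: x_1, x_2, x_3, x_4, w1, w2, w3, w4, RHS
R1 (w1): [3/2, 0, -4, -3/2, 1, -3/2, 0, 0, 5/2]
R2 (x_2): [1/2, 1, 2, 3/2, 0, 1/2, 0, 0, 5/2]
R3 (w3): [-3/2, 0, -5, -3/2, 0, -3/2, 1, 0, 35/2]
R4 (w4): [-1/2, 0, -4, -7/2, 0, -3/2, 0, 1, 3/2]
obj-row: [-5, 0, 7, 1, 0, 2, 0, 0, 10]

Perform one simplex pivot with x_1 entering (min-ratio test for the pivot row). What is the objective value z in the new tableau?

Ratio test on column x_1 — row 1: (5/2)/(3/2) = 5/3; row 2: (5/2)/(1/2) = 5; row 3: entry -3/2 ≤ 0; row 4: entry -1/2 ≤ 0. Minimum is 5/3 at row 1 (w1 leaves); pivot element 3/2.
Pivot on row 1; the obj-row RHS becomes 10 − (-5)·(5/3) = 55/3.

55/3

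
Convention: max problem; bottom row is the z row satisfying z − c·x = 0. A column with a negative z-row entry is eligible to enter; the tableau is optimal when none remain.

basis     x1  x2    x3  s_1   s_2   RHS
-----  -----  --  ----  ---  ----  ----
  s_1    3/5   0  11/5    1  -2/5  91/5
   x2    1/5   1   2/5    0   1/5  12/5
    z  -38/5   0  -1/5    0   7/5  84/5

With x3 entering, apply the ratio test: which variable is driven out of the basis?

Column x3 entries and ratios — s_1: (91/5)/(11/5) = 91/11; x2: (12/5)/(2/5) = 6.
Smallest ratio is 6 in the row of x2, so x2 leaves.

x2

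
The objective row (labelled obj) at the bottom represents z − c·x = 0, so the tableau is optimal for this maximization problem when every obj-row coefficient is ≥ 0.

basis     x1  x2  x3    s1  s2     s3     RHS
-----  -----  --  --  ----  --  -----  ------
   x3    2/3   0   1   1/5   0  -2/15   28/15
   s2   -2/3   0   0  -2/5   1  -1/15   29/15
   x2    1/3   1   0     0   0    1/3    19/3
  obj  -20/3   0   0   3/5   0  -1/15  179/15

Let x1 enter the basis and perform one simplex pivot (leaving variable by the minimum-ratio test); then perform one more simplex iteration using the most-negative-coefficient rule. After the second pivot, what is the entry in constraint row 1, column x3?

5/4

Ratio test on column x1 — row 1: (28/15)/(2/3) = 14/5; row 2: entry -2/3 ≤ 0; row 3: (19/3)/(1/3) = 19. Minimum is 14/5 at row 1 (x3 leaves); pivot element 2/3.
Divide row 1 by 2/3; eliminate column x1 from the other rows.
Second iteration: most negative obj-row entry is -7/5 in column s3, so s3 enters.
Ratio test on column s3 — row 1: entry -1/5 ≤ 0; row 2: entry -1/5 ≤ 0; row 3: (27/5)/(2/5) = 27/2. Minimum is 27/2 at row 3 (x2 leaves); pivot element 2/5.
Divide row 3 by 2/5; eliminate column s3 from the other rows.
After both pivots, the entry at constraint row 1, column x3 is 5/4.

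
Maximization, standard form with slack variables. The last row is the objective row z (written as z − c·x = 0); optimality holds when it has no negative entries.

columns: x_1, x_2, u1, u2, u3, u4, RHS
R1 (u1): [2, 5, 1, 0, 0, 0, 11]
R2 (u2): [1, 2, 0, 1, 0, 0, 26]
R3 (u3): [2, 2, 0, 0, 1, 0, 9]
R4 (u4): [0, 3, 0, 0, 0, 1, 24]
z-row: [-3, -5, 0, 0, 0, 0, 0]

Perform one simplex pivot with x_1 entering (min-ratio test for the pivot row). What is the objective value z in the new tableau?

Ratio test on column x_1 — row 1: 11/2 = 11/2; row 2: 26/1 = 26; row 3: 9/2 = 9/2; row 4: entry 0 ≤ 0. Minimum is 9/2 at row 3 (u3 leaves); pivot element 2.
Pivot on row 3; the z-row RHS becomes 0 − (-3)·(9/2) = 27/2.

27/2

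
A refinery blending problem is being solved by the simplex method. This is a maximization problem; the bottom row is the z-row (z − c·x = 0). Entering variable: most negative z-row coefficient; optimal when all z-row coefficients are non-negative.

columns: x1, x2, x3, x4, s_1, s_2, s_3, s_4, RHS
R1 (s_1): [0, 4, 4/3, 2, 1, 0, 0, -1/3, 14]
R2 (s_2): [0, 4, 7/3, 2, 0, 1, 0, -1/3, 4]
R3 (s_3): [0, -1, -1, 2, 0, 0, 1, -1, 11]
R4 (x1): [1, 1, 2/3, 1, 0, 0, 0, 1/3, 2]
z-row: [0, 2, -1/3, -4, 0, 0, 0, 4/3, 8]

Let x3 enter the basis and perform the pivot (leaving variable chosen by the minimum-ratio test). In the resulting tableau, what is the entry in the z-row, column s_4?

9/7

Ratio test on column x3 — row 1: 14/(4/3) = 21/2; row 2: 4/(7/3) = 12/7; row 3: entry -1 ≤ 0; row 4: 2/(2/3) = 3. Minimum is 12/7 at row 2 (s_2 leaves); pivot element 7/3.
Divide row 2 by 7/3; eliminate column x3 from the other rows.
z-row update in column s_4: 4/3 − (-1/3)·(-1/7) = 9/7.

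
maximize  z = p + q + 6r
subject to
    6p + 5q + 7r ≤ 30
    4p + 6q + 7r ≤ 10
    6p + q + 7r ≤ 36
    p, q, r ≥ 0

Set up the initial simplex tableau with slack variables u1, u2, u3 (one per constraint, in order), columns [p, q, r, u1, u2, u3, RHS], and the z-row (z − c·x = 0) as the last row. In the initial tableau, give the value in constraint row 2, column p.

Constraint 2 has coefficient 4 on p.

4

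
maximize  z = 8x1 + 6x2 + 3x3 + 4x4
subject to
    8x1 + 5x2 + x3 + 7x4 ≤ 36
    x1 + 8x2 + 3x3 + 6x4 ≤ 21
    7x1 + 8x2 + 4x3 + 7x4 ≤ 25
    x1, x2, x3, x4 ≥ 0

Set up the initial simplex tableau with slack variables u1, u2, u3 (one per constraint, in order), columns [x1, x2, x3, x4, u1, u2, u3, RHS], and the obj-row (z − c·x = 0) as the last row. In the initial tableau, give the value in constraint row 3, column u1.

Slack u1 belongs to constraint 1; its column is the unit vector e_1, so the entry in row 3 is 0.

0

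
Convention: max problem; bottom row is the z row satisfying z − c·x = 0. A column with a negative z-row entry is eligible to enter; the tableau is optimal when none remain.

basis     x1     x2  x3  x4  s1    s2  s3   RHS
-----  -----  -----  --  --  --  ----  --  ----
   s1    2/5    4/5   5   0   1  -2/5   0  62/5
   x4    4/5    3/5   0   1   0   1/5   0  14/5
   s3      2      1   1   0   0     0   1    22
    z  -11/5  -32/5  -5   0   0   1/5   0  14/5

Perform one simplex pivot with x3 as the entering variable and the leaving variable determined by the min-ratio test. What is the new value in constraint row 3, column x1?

48/25

Ratio test on column x3 — row 1: (62/5)/5 = 62/25; row 2: entry 0 ≤ 0; row 3: 22/1 = 22. Minimum is 62/25 at row 1 (s1 leaves); pivot element 5.
Divide row 1 by 5; eliminate column x3 from the other rows.
Row 3 update in column x1: 2 − 1·(2/25) = 48/25.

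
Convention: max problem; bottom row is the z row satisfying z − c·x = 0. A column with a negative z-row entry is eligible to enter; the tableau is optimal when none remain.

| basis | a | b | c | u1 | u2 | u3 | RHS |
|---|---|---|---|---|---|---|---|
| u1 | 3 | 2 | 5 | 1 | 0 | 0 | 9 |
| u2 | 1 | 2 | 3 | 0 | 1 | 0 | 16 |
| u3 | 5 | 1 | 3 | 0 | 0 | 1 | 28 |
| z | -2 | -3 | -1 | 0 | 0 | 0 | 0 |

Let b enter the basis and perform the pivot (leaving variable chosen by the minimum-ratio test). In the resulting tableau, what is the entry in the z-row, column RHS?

27/2

Ratio test on column b — row 1: 9/2 = 9/2; row 2: 16/2 = 8; row 3: 28/1 = 28. Minimum is 9/2 at row 1 (u1 leaves); pivot element 2.
Divide row 1 by 2; eliminate column b from the other rows.
z-row update in column RHS: 0 − (-3)·(9/2) = 27/2.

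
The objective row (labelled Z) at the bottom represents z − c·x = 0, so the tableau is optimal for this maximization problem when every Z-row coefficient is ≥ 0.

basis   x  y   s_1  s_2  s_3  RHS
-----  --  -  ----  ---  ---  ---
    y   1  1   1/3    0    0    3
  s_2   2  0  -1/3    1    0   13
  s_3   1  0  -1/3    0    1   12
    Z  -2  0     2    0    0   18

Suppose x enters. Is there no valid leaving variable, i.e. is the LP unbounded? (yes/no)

no

Column x has positive entries in row(s) 1, 2, 3, so the ratio test bounds it — not unbounded.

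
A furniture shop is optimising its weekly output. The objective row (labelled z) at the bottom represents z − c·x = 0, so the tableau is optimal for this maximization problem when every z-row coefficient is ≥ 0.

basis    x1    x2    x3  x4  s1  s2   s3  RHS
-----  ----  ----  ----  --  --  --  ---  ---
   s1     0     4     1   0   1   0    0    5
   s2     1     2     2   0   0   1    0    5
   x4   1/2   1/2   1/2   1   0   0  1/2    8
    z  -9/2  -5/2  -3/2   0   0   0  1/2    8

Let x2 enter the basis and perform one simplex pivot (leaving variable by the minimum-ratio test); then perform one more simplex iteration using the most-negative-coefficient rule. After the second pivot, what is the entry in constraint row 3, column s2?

-1/2

Ratio test on column x2 — row 1: 5/4 = 5/4; row 2: 5/2 = 5/2; row 3: 8/(1/2) = 16. Minimum is 5/4 at row 1 (s1 leaves); pivot element 4.
Divide row 1 by 4; eliminate column x2 from the other rows.
Second iteration: most negative z-row entry is -9/2 in column x1, so x1 enters.
Ratio test on column x1 — row 1: entry 0 ≤ 0; row 2: (5/2)/1 = 5/2; row 3: (59/8)/(1/2) = 59/4. Minimum is 5/2 at row 2 (s2 leaves); pivot element 1.
Divide row 2 by 1; eliminate column x1 from the other rows.
After both pivots, the entry at constraint row 3, column s2 is -1/2.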